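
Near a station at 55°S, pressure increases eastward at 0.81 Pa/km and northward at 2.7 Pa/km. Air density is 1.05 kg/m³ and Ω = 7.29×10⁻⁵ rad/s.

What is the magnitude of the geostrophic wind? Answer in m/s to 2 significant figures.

22 m/s

Coriolis parameter at 55°S:
f = 2Ω sin φ = 2 × 7.29×10⁻⁵ × sin 55° = 1.19×10⁻⁴ s⁻¹
In the Southern Hemisphere f is negative: f = −1.19×10⁻⁴ s⁻¹.
Component geostrophic relations (x east, y north):
u_g = −(1/(fρ)) ∂P/∂y,  v_g = (1/(fρ)) ∂P/∂x
u_g = −(2.7×10⁻³)/(−1.19×10⁻⁴ × 1.05) = 21.5 m/s;  v_g = (0.81×10⁻³)/(−1.19×10⁻⁴ × 1.05) = −6.46 m/s
|V_g| = √(u_g² + v_g²) = 22.5 m/s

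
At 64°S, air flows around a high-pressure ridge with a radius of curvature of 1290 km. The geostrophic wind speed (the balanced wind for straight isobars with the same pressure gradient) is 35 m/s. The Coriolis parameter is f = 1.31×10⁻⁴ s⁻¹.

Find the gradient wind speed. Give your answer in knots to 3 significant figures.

96.2 knots

Around a high, pressure-gradient force acts outward with centrifugal, so Coriolis balances both:
fV = (1/ρ)|∂P/∂n| + V²/R  →  V² − fR·V + fR·V_g = 0
With fR = 1.31×10⁻⁴ × 1290×10³ m = 169 m/s:
V = [fR − √((fR)² − 4 fR V_g)]/2 = [169 − √(169² − 4×169×35)]/2 = 49.5 m/s
Supergeostrophic (V > V_g = 35 m/s), as expected around a high.
Converting: 49.5 m/s × 1.944 = 96.2 knots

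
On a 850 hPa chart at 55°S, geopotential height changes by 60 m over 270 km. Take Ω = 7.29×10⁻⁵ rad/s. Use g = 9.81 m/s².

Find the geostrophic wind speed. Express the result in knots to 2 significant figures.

35 knots

Coriolis parameter at 55°S:
f = 2Ω sin φ = 2 × 7.29×10⁻⁵ × sin 55° = 1.19×10⁻⁴ s⁻¹
Height gradient: |∂Z/∂n| = 60 m / 270000 m = 2.22×10⁻⁴
On a pressure surface, geostrophic balance gives V_g = (g/f)|∂Z/∂n|:
V_g = 9.81 × 2.22×10⁻⁴ / 1.19×10⁻⁴ = 18.3 m/s
Converting: 18.3 m/s × 1.944 = 35 knots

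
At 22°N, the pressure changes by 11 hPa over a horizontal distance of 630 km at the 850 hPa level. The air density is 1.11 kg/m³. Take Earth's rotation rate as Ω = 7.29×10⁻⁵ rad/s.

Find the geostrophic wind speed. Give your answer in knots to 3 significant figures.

56.0 knots

Coriolis parameter at 22°N:
f = 2Ω sin φ = 2 × 7.29×10⁻⁵ × sin 22° = 5.46×10⁻⁵ s⁻¹
Pressure gradient: |∂P/∂n| = 1100 Pa / 630000 m = 1.75×10⁻³ Pa/m
Geostrophic balance (pressure-gradient force = Coriolis force):
V_g = (1/(fρ)) |∂P/∂n| = 1.75×10⁻³ / (5.46×10⁻⁵ × 1.11) = 28.8 m/s
Converting: 28.8 m/s × 1.944 = 56.0 knots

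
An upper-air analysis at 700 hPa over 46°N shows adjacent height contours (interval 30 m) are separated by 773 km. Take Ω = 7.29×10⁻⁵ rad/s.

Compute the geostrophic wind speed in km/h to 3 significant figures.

13.1 km/h

Coriolis parameter at 46°N:
f = 2Ω sin φ = 2 × 7.29×10⁻⁵ × sin 46° = 1.05×10⁻⁴ s⁻¹
Height gradient: |∂Z/∂n| = 30 m / 773000 m = 3.88×10⁻⁵
On a pressure surface, geostrophic balance gives V_g = (g/f)|∂Z/∂n|:
V_g = 9.81 × 3.88×10⁻⁵ / 1.05×10⁻⁴ = 3.63 m/s
Converting: 3.63 m/s × 3.6 = 13.1 km/h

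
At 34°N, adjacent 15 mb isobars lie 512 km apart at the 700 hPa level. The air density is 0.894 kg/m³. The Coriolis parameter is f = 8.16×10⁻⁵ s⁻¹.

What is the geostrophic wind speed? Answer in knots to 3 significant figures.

78.1 knots

Pressure gradient: |∂P/∂n| = 1500 Pa / 512000 m = 2.93×10⁻³ Pa/m
Geostrophic balance (pressure-gradient force = Coriolis force):
V_g = (1/(fρ)) |∂P/∂n| = 2.93×10⁻³ / (8.16×10⁻⁵ × 0.894) = 40.2 m/s
Converting: 40.2 m/s × 1.944 = 78.1 knots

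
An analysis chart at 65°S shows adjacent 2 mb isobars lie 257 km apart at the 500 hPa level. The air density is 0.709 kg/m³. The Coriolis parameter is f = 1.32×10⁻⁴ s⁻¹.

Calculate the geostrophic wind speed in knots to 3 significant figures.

16.2 knots

Pressure gradient: |∂P/∂n| = 200 Pa / 257000 m = 7.78×10⁻⁴ Pa/m
Geostrophic balance (pressure-gradient force = Coriolis force):
V_g = (1/(fρ)) |∂P/∂n| = 7.78×10⁻⁴ / (1.32×10⁻⁴ × 0.709) = 8.32 m/s
Converting: 8.32 m/s × 1.944 = 16.2 knots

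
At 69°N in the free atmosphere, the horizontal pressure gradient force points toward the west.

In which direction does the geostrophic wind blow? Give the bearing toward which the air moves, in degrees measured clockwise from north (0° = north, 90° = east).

The pressure-gradient force points toward the west (bearing 270°).
Geostrophic balance: in the Northern Hemisphere the Coriolis force deflects motion to the right, so the geostrophic wind blows 90° to the right of the pressure-gradient force (low pressure on the left).
Rotating 270° by 90° clockwise gives 000° — the wind blows toward the north.

000°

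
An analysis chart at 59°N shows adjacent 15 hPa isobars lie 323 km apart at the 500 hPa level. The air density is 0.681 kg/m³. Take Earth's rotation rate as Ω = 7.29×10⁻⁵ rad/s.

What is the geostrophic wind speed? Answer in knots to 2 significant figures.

110 knots

Coriolis parameter at 59°N:
f = 2Ω sin φ = 2 × 7.29×10⁻⁵ × sin 59° = 1.25×10⁻⁴ s⁻¹
Pressure gradient: |∂P/∂n| = 1500 Pa / 323000 m = 4.64×10⁻³ Pa/m
Geostrophic balance (pressure-gradient force = Coriolis force):
V_g = (1/(fρ)) |∂P/∂n| = 4.64×10⁻³ / (1.25×10⁻⁴ × 0.681) = 54.6 m/s
Converting: 54.6 m/s × 1.944 = 110 knots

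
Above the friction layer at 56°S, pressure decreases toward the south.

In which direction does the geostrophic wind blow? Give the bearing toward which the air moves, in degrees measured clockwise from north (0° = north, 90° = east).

The pressure-gradient force points toward the south (bearing 180°).
Geostrophic balance: in the Southern Hemisphere the Coriolis force deflects motion to the left, so the geostrophic wind blows 90° to the left of the pressure-gradient force (low pressure on the right).
Rotating 180° by 90° counterclockwise gives 090° — the wind blows toward the east.

090°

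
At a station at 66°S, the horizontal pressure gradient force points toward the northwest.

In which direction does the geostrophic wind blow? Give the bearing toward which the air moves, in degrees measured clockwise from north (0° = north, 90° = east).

225°

The pressure-gradient force points toward the northwest (bearing 315°).
Geostrophic balance: in the Southern Hemisphere the Coriolis force deflects motion to the left, so the geostrophic wind blows 90° to the left of the pressure-gradient force (low pressure on the right).
Rotating 315° by 90° counterclockwise gives 225° — the wind blows toward the southwest.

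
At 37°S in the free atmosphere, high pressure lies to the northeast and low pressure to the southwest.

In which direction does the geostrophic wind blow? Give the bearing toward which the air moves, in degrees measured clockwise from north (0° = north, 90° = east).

135°

The pressure-gradient force points toward the southwest (bearing 225°).
Geostrophic balance: in the Southern Hemisphere the Coriolis force deflects motion to the left, so the geostrophic wind blows 90° to the left of the pressure-gradient force (low pressure on the right).
Rotating 225° by 90° counterclockwise gives 135° — the wind blows toward the southeast.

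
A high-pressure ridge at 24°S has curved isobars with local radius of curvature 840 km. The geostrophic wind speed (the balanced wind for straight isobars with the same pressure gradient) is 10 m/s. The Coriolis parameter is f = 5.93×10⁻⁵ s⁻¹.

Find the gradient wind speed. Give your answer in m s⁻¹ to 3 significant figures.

Around a high, pressure-gradient force acts outward with centrifugal, so Coriolis balances both:
fV = (1/ρ)|∂P/∂n| + V²/R  →  V² − fR·V + fR·V_g = 0
With fR = 5.93×10⁻⁵ × 840×10³ m = 49.8 m/s:
V = [fR − √((fR)² − 4 fR V_g)]/2 = [49.8 − √(49.8² − 4×49.8×10)]/2 = 13.9 m/s
Supergeostrophic (V > V_g = 10 m/s), as expected around a high.

13.9 m s⁻¹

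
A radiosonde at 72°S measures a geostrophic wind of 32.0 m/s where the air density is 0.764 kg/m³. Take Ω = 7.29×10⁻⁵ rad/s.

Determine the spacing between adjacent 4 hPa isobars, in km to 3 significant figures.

Coriolis parameter at 72°S:
f = 2Ω sin φ = 2 × 7.29×10⁻⁵ × sin 72° = 1.39×10⁻⁴ s⁻¹
Geostrophic balance rearranged: |∂P/∂n| = f ρ V_g
|∂P/∂n| = 1.39×10⁻⁴ × 0.764 × 32.0 = 3.39×10⁻³ Pa/m
Isobar spacing: Δn = ΔP/|∂P/∂n| = 400 Pa / 3.39×10⁻³ Pa/m = 117992 m ≈ 118 km

118 km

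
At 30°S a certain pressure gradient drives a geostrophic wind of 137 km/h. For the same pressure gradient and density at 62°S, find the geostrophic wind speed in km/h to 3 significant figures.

77.6 km/h

With the same pressure gradient and density, V_g ∝ 1/f ∝ 1/sin φ.
V₂ = V₁ · sin φ₁ / sin φ₂ = 137 × sin 30° / sin 62°
V₂ = 137 × 0.5000/0.8829 = 77.6 km/h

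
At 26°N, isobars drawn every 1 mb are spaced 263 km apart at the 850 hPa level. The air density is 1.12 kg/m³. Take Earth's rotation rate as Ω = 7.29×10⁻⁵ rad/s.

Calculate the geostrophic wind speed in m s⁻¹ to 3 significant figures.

Coriolis parameter at 26°N:
f = 2Ω sin φ = 2 × 7.29×10⁻⁵ × sin 26° = 6.39×10⁻⁵ s⁻¹
Pressure gradient: |∂P/∂n| = 100 Pa / 263000 m = 3.80×10⁻⁴ Pa/m
Geostrophic balance (pressure-gradient force = Coriolis force):
V_g = (1/(fρ)) |∂P/∂n| = 3.80×10⁻⁴ / (6.39×10⁻⁵ × 1.12) = 5.31 m/s

5.31 m s⁻¹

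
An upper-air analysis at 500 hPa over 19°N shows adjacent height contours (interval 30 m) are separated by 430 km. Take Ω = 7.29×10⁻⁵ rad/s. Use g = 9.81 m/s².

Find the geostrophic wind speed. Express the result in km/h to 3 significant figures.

Coriolis parameter at 19°N:
f = 2Ω sin φ = 2 × 7.29×10⁻⁵ × sin 19° = 4.75×10⁻⁵ s⁻¹
Height gradient: |∂Z/∂n| = 30 m / 430000 m = 6.98×10⁻⁵
On a pressure surface, geostrophic balance gives V_g = (g/f)|∂Z/∂n|:
V_g = 9.81 × 6.98×10⁻⁵ / 4.75×10⁻⁵ = 14.4 m/s
Converting: 14.4 m/s × 3.6 = 51.9 km/h

51.9 km/h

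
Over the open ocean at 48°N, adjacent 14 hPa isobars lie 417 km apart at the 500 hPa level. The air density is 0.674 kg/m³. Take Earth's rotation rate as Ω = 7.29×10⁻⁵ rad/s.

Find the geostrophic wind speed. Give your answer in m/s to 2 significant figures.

46 m/s

Coriolis parameter at 48°N:
f = 2Ω sin φ = 2 × 7.29×10⁻⁵ × sin 48° = 1.08×10⁻⁴ s⁻¹
Pressure gradient: |∂P/∂n| = 1400 Pa / 417000 m = 3.36×10⁻³ Pa/m
Geostrophic balance (pressure-gradient force = Coriolis force):
V_g = (1/(fρ)) |∂P/∂n| = 3.36×10⁻³ / (1.08×10⁻⁴ × 0.674) = 46.0 m/s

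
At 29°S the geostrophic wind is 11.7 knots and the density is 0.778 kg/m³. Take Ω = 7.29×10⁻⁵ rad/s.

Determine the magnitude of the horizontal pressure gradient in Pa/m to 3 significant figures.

Coriolis parameter at 29°S:
f = 2Ω sin φ = 2 × 7.29×10⁻⁵ × sin 29° = 7.07×10⁻⁵ s⁻¹
Wind speed in SI: 11.7 knots = 6.02 m/s
Geostrophic balance rearranged: |∂P/∂n| = f ρ V_g
|∂P/∂n| = 7.07×10⁻⁵ × 0.778 × 6.02 = 3.31×10⁻⁴ Pa/m

3.31×10⁻⁴ Pa/m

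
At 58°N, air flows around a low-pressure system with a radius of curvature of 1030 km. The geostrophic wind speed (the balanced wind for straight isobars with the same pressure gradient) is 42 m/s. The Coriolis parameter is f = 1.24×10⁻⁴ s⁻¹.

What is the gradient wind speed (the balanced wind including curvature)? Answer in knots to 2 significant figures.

Around a low, centrifugal force acts outward with Coriolis, so pressure-gradient force balances both:
(1/ρ)|∂P/∂n| = fV + V²/R  →  V² + fR·V − fR·V_g = 0
With fR = 1.24×10⁻⁴ × 1030×10³ m = 128 m/s:
V = [−fR + √((fR)² + 4 fR V_g)]/2 = [−128 + √(128² + 4×128×42)]/2 = 33.3 m/s
Subgeostrophic (V < V_g = 42 m/s), as expected around a low.
Converting: 33.3 m/s × 1.944 = 65 knots

65 knots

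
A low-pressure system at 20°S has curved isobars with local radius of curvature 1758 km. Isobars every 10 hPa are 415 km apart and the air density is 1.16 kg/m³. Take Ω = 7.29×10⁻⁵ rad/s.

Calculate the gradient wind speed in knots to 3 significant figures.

59.9 knots

Coriolis parameter at 20°S:
f = 2Ω sin φ = 2 × 7.29×10⁻⁵ × sin 20° = 4.99×10⁻⁵ s⁻¹
Pressure gradient: |∂P/∂n| = 1000 Pa / 415000 m = 2.41×10⁻³ Pa/m
Geostrophic speed: V_g = |∂P/∂n|/(fρ) = 2.41×10⁻³/(4.99×10⁻⁵ × 1.16) = 41.7 m/s
Around a low, centrifugal force acts outward with Coriolis, so pressure-gradient force balances both:
(1/ρ)|∂P/∂n| = fV + V²/R  →  V² + fR·V − fR·V_g = 0
With fR = 4.99×10⁻⁵ × 1758×10³ m = 87.7 m/s:
V = [−fR + √((fR)² + 4 fR V_g)]/2 = [−87.7 + √(87.7² + 4×87.7×41.7)]/2 = 30.8 m/s
Subgeostrophic (V < V_g = 41.7 m/s), as expected around a low.
Converting: 30.8 m/s × 1.944 = 59.9 knots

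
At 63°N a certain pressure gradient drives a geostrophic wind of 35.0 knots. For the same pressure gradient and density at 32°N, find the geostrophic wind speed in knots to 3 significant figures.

With the same pressure gradient and density, V_g ∝ 1/f ∝ 1/sin φ.
V₂ = V₁ · sin φ₁ / sin φ₂ = 35.0 × sin 63° / sin 32°
V₂ = 35.0 × 0.8910/0.5299 = 58.8 knots

58.8 knots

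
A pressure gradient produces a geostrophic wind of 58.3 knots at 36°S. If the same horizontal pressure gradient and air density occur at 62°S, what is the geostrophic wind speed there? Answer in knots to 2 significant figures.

With the same pressure gradient and density, V_g ∝ 1/f ∝ 1/sin φ.
V₂ = V₁ · sin φ₁ / sin φ₂ = 58.3 × sin 36° / sin 62°
V₂ = 58.3 × 0.5878/0.8829 = 39 knots

39 knots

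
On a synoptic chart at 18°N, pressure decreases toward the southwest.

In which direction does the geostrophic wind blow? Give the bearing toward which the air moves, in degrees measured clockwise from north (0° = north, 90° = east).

The pressure-gradient force points toward the southwest (bearing 225°).
Geostrophic balance: in the Northern Hemisphere the Coriolis force deflects motion to the right, so the geostrophic wind blows 90° to the right of the pressure-gradient force (low pressure on the left).
Rotating 225° by 90° clockwise gives 315° — the wind blows toward the northwest.

315°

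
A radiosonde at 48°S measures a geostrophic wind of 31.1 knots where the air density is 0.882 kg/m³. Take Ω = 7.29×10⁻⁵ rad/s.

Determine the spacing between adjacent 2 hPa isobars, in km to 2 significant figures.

Coriolis parameter at 48°S:
f = 2Ω sin φ = 2 × 7.29×10⁻⁵ × sin 48° = 1.08×10⁻⁴ s⁻¹
Wind speed in SI: 31.1 knots = 16.0 m/s
Geostrophic balance rearranged: |∂P/∂n| = f ρ V_g
|∂P/∂n| = 1.08×10⁻⁴ × 0.882 × 16.0 = 1.53×10⁻³ Pa/m
Isobar spacing: Δn = ΔP/|∂P/∂n| = 200 Pa / 1.53×10⁻³ Pa/m = 130807 m ≈ 130 km

130 km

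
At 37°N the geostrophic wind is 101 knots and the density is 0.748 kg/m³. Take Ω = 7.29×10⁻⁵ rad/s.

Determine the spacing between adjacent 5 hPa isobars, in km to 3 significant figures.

Coriolis parameter at 37°N:
f = 2Ω sin φ = 2 × 7.29×10⁻⁵ × sin 37° = 8.77×10⁻⁵ s⁻¹
Wind speed in SI: 101 knots = 52.0 m/s
Geostrophic balance rearranged: |∂P/∂n| = f ρ V_g
|∂P/∂n| = 8.77×10⁻⁵ × 0.748 × 52.0 = 3.41×10⁻³ Pa/m
Isobar spacing: Δn = ΔP/|∂P/∂n| = 500 Pa / 3.41×10⁻³ Pa/m = 146618 m ≈ 147 km

147 km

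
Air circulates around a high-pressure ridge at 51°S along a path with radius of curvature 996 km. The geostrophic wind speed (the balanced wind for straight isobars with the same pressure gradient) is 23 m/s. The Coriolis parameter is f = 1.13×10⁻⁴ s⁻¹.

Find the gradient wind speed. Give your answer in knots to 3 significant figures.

Around a high, pressure-gradient force acts outward with centrifugal, so Coriolis balances both:
fV = (1/ρ)|∂P/∂n| + V²/R  →  V² − fR·V + fR·V_g = 0
With fR = 1.13×10⁻⁴ × 996×10³ m = 113 m/s:
V = [fR − √((fR)² − 4 fR V_g)]/2 = [113 − √(113² − 4×113×23)]/2 = 32.2 m/s
Supergeostrophic (V > V_g = 23 m/s), as expected around a high.
Converting: 32.2 m/s × 1.944 = 62.6 knots

62.6 knots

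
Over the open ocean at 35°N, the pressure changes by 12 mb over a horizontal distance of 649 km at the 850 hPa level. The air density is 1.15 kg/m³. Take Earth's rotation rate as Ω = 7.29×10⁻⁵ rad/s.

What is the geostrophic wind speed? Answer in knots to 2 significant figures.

37 knots

Coriolis parameter at 35°N:
f = 2Ω sin φ = 2 × 7.29×10⁻⁵ × sin 35° = 8.36×10⁻⁵ s⁻¹
Pressure gradient: |∂P/∂n| = 1200 Pa / 649000 m = 1.85×10⁻³ Pa/m
Geostrophic balance (pressure-gradient force = Coriolis force):
V_g = (1/(fρ)) |∂P/∂n| = 1.85×10⁻³ / (8.36×10⁻⁵ × 1.15) = 19.2 m/s
Converting: 19.2 m/s × 1.944 = 37 knots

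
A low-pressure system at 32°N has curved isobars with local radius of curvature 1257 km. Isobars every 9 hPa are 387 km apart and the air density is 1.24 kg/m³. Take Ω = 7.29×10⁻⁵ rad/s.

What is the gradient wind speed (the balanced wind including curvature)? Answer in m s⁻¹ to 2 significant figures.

Coriolis parameter at 32°N:
f = 2Ω sin φ = 2 × 7.29×10⁻⁵ × sin 32° = 7.73×10⁻⁵ s⁻¹
Pressure gradient: |∂P/∂n| = 900 Pa / 387000 m = 2.33×10⁻³ Pa/m
Geostrophic speed: V_g = |∂P/∂n|/(fρ) = 2.33×10⁻³/(7.73×10⁻⁵ × 1.24) = 24.3 m/s
Around a low, centrifugal force acts outward with Coriolis, so pressure-gradient force balances both:
(1/ρ)|∂P/∂n| = fV + V²/R  →  V² + fR·V − fR·V_g = 0
With fR = 7.73×10⁻⁵ × 1257×10³ m = 97.1 m/s:
V = [−fR + √((fR)² + 4 fR V_g)]/2 = [−97.1 + √(97.1² + 4×97.1×24.3)]/2 = 20.1 m/s
Subgeostrophic (V < V_g = 24.3 m/s), as expected around a low.

20 m s⁻¹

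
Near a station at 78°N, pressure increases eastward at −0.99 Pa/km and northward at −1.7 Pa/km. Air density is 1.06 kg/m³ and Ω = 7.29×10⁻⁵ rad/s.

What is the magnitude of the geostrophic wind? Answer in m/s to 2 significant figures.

Coriolis parameter at 78°N:
f = 2Ω sin φ = 2 × 7.29×10⁻⁵ × sin 78° = 1.43×10⁻⁴ s⁻¹
Component geostrophic relations (x east, y north):
u_g = −(1/(fρ)) ∂P/∂y,  v_g = (1/(fρ)) ∂P/∂x
u_g = −(−1.7×10⁻³)/(1.43×10⁻⁴ × 1.06) = 11.2 m/s;  v_g = (−0.99×10⁻³)/(1.43×10⁻⁴ × 1.06) = −6.55 m/s
|V_g| = √(u_g² + v_g²) = 13.0 m/s

13 m/s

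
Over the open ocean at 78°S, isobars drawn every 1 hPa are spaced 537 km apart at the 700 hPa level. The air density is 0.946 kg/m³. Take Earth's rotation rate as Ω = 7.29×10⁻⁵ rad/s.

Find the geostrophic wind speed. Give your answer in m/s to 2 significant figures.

1.4 m/s

Coriolis parameter at 78°S:
f = 2Ω sin φ = 2 × 7.29×10⁻⁵ × sin 78° = 1.43×10⁻⁴ s⁻¹
Pressure gradient: |∂P/∂n| = 100 Pa / 537000 m = 1.86×10⁻⁴ Pa/m
Geostrophic balance (pressure-gradient force = Coriolis force):
V_g = (1/(fρ)) |∂P/∂n| = 1.86×10⁻⁴ / (1.43×10⁻⁴ × 0.946) = 1.38 m/s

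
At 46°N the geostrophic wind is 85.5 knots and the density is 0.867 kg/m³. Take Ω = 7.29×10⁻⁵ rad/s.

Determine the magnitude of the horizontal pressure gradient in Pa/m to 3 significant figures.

Coriolis parameter at 46°N:
f = 2Ω sin φ = 2 × 7.29×10⁻⁵ × sin 46° = 1.05×10⁻⁴ s⁻¹
Wind speed in SI: 85.5 knots = 44.0 m/s
Geostrophic balance rearranged: |∂P/∂n| = f ρ V_g
|∂P/∂n| = 1.05×10⁻⁴ × 0.867 × 44.0 = 4.00×10⁻³ Pa/m

4.00×10⁻³ Pa/m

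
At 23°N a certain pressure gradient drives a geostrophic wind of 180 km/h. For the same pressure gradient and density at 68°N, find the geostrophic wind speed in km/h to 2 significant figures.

With the same pressure gradient and density, V_g ∝ 1/f ∝ 1/sin φ.
V₂ = V₁ · sin φ₁ / sin φ₂ = 180 × sin 23° / sin 68°
V₂ = 180 × 0.3907/0.9272 = 76 km/h

76 km/h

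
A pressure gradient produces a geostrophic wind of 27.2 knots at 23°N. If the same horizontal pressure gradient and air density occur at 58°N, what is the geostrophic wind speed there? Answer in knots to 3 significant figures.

With the same pressure gradient and density, V_g ∝ 1/f ∝ 1/sin φ.
V₂ = V₁ · sin φ₁ / sin φ₂ = 27.2 × sin 23° / sin 58°
V₂ = 27.2 × 0.3907/0.8480 = 12.5 knots

12.5 knots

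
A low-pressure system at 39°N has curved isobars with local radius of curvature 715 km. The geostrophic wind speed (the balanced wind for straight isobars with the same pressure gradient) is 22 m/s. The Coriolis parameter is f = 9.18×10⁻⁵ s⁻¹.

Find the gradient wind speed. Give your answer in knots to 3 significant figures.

Around a low, centrifugal force acts outward with Coriolis, so pressure-gradient force balances both:
(1/ρ)|∂P/∂n| = fV + V²/R  →  V² + fR·V − fR·V_g = 0
With fR = 9.18×10⁻⁵ × 715×10³ m = 65.6 m/s:
V = [−fR + √((fR)² + 4 fR V_g)]/2 = [−65.6 + √(65.6² + 4×65.6×22)]/2 = 17.4 m/s
Subgeostrophic (V < V_g = 22 m/s), as expected around a low.
Converting: 17.4 m/s × 1.944 = 33.8 knots

33.8 knots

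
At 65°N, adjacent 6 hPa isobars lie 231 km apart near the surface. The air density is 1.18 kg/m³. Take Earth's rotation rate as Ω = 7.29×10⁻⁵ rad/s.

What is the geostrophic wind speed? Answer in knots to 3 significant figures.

32.4 knots

Coriolis parameter at 65°N:
f = 2Ω sin φ = 2 × 7.29×10⁻⁵ × sin 65° = 1.32×10⁻⁴ s⁻¹
Pressure gradient: |∂P/∂n| = 600 Pa / 231000 m = 2.60×10⁻³ Pa/m
Geostrophic balance (pressure-gradient force = Coriolis force):
V_g = (1/(fρ)) |∂P/∂n| = 2.60×10⁻³ / (1.32×10⁻⁴ × 1.18) = 16.7 m/s
Converting: 16.7 m/s × 1.944 = 32.4 knots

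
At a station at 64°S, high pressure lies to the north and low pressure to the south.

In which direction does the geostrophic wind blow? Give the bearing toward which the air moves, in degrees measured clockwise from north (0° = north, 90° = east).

The pressure-gradient force points toward the south (bearing 180°).
Geostrophic balance: in the Southern Hemisphere the Coriolis force deflects motion to the left, so the geostrophic wind blows 90° to the left of the pressure-gradient force (low pressure on the right).
Rotating 180° by 90° counterclockwise gives 090° — the wind blows toward the east.

090°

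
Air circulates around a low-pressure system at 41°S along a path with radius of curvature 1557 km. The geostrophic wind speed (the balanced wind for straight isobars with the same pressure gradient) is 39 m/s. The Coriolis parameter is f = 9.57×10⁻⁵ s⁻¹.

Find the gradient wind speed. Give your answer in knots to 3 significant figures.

Around a low, centrifugal force acts outward with Coriolis, so pressure-gradient force balances both:
(1/ρ)|∂P/∂n| = fV + V²/R  →  V² + fR·V − fR·V_g = 0
With fR = 9.57×10⁻⁵ × 1557×10³ m = 149 m/s:
V = [−fR + √((fR)² + 4 fR V_g)]/2 = [−149 + √(149² + 4×149×39)]/2 = 32.1 m/s
Subgeostrophic (V < V_g = 39 m/s), as expected around a low.
Converting: 32.1 m/s × 1.944 = 62.4 knots

62.4 knots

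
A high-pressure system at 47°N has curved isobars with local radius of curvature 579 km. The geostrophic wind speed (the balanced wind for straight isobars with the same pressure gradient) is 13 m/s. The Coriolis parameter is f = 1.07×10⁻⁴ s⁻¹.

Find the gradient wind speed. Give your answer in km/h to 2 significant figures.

Around a high, pressure-gradient force acts outward with centrifugal, so Coriolis balances both:
fV = (1/ρ)|∂P/∂n| + V²/R  →  V² − fR·V + fR·V_g = 0
With fR = 1.07×10⁻⁴ × 579×10³ m = 62.0 m/s:
V = [fR − √((fR)² − 4 fR V_g)]/2 = [62.0 − √(62.0² − 4×62.0×13)]/2 = 18.6 m/s
Supergeostrophic (V > V_g = 13 m/s), as expected around a high.
Converting: 18.6 m/s × 3.6 = 67 km/h

67 km/h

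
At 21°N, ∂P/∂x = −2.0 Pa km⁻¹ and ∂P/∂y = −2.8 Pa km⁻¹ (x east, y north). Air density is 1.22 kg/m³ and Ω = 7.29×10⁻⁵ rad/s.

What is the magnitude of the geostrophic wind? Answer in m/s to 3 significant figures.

Coriolis parameter at 21°N:
f = 2Ω sin φ = 2 × 7.29×10⁻⁵ × sin 21° = 5.23×10⁻⁵ s⁻¹
Component geostrophic relations (x east, y north):
u_g = −(1/(fρ)) ∂P/∂y,  v_g = (1/(fρ)) ∂P/∂x
u_g = −(−2.8×10⁻³)/(5.23×10⁻⁵ × 1.22) = 43.9 m/s;  v_g = (−2.0×10⁻³)/(5.23×10⁻⁵ × 1.22) = −31.4 m/s
|V_g| = √(u_g² + v_g²) = 54.0 m/s

54.0 m/s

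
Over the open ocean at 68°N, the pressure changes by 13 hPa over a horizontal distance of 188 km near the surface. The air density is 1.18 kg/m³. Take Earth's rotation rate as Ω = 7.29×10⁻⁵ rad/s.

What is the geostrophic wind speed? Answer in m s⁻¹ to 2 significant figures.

Coriolis parameter at 68°N:
f = 2Ω sin φ = 2 × 7.29×10⁻⁵ × sin 68° = 1.35×10⁻⁴ s⁻¹
Pressure gradient: |∂P/∂n| = 1300 Pa / 188000 m = 6.91×10⁻³ Pa/m
Geostrophic balance (pressure-gradient force = Coriolis force):
V_g = (1/(fρ)) |∂P/∂n| = 6.91×10⁻³ / (1.35×10⁻⁴ × 1.18) = 43.3 m/s

43 m s⁻¹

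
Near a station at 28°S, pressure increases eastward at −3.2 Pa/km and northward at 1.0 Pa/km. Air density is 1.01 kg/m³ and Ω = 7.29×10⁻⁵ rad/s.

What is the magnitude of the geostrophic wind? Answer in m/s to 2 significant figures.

Coriolis parameter at 28°S:
f = 2Ω sin φ = 2 × 7.29×10⁻⁵ × sin 28° = 6.84×10⁻⁵ s⁻¹
In the Southern Hemisphere f is negative: f = −6.84×10⁻⁵ s⁻¹.
Component geostrophic relations (x east, y north):
u_g = −(1/(fρ)) ∂P/∂y,  v_g = (1/(fρ)) ∂P/∂x
u_g = −(1.0×10⁻³)/(−6.84×10⁻⁵ × 1.01) = 14.5 m/s;  v_g = (−3.2×10⁻³)/(−6.84×10⁻⁵ × 1.01) = 46.3 m/s
|V_g| = √(u_g² + v_g²) = 48.5 m/s

48 m/s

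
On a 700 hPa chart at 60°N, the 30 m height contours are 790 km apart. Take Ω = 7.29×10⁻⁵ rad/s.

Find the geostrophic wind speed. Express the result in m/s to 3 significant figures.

Coriolis parameter at 60°N:
f = 2Ω sin φ = 2 × 7.29×10⁻⁵ × sin 60° = 1.26×10⁻⁴ s⁻¹
Height gradient: |∂Z/∂n| = 30 m / 790000 m = 3.80×10⁻⁵
On a pressure surface, geostrophic balance gives V_g = (g/f)|∂Z/∂n|:
V_g = 9.81 × 3.80×10⁻⁵ / 1.26×10⁻⁴ = 2.95 m/s

2.95 m/s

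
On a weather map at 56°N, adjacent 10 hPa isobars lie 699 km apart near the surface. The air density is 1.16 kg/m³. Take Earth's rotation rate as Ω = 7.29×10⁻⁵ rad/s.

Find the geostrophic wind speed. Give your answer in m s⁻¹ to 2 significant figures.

Coriolis parameter at 56°N:
f = 2Ω sin φ = 2 × 7.29×10⁻⁵ × sin 56° = 1.21×10⁻⁴ s⁻¹
Pressure gradient: |∂P/∂n| = 1000 Pa / 699000 m = 1.43×10⁻³ Pa/m
Geostrophic balance (pressure-gradient force = Coriolis force):
V_g = (1/(fρ)) |∂P/∂n| = 1.43×10⁻³ / (1.21×10⁻⁴ × 1.16) = 10.2 m/s

10 m s⁻¹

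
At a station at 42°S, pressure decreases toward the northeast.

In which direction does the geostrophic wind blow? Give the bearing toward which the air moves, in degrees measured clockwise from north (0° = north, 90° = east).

The pressure-gradient force points toward the northeast (bearing 045°).
Geostrophic balance: in the Southern Hemisphere the Coriolis force deflects motion to the left, so the geostrophic wind blows 90° to the left of the pressure-gradient force (low pressure on the right).
Rotating 045° by 90° counterclockwise gives 315° — the wind blows toward the northwest.

315°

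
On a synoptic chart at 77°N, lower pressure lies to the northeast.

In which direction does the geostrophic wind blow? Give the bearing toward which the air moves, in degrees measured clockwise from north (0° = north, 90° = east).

The pressure-gradient force points toward the northeast (bearing 045°).
Geostrophic balance: in the Northern Hemisphere the Coriolis force deflects motion to the right, so the geostrophic wind blows 90° to the right of the pressure-gradient force (low pressure on the left).
Rotating 045° by 90° clockwise gives 135° — the wind blows toward the southeast.

135°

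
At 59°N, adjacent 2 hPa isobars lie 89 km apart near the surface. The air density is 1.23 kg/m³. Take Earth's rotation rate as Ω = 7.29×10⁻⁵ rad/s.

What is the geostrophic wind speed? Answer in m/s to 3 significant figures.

Coriolis parameter at 59°N:
f = 2Ω sin φ = 2 × 7.29×10⁻⁵ × sin 59° = 1.25×10⁻⁴ s⁻¹
Pressure gradient: |∂P/∂n| = 200 Pa / 89000 m = 2.25×10⁻³ Pa/m
Geostrophic balance (pressure-gradient force = Coriolis force):
V_g = (1/(fρ)) |∂P/∂n| = 2.25×10⁻³ / (1.25×10⁻⁴ × 1.23) = 14.6 m/s

14.6 m/s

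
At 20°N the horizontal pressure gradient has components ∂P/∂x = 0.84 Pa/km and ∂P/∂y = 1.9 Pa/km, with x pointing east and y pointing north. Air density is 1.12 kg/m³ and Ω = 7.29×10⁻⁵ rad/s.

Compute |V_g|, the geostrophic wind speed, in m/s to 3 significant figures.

Coriolis parameter at 20°N:
f = 2Ω sin φ = 2 × 7.29×10⁻⁵ × sin 20° = 4.99×10⁻⁵ s⁻¹
Component geostrophic relations (x east, y north):
u_g = −(1/(fρ)) ∂P/∂y,  v_g = (1/(fρ)) ∂P/∂x
u_g = −(1.9×10⁻³)/(4.99×10⁻⁵ × 1.12) = −34.0 m/s;  v_g = (0.84×10⁻³)/(4.99×10⁻⁵ × 1.12) = 15.0 m/s
|V_g| = √(u_g² + v_g²) = 37.2 m/s

37.2 m/s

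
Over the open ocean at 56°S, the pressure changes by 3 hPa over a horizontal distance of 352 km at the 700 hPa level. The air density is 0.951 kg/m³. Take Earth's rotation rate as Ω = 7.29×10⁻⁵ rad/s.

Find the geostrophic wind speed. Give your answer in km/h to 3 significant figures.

26.7 km/h

Coriolis parameter at 56°S:
f = 2Ω sin φ = 2 × 7.29×10⁻⁵ × sin 56° = 1.21×10⁻⁴ s⁻¹
Pressure gradient: |∂P/∂n| = 300 Pa / 352000 m = 8.52×10⁻⁴ Pa/m
Geostrophic balance (pressure-gradient force = Coriolis force):
V_g = (1/(fρ)) |∂P/∂n| = 8.52×10⁻⁴ / (1.21×10⁻⁴ × 0.951) = 7.41 m/s
Converting: 7.41 m/s × 3.6 = 26.7 km/h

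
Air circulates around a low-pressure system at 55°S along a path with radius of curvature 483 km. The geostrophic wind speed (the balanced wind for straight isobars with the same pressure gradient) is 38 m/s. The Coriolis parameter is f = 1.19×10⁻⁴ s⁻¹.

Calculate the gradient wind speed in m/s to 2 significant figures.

26 m/s

Around a low, centrifugal force acts outward with Coriolis, so pressure-gradient force balances both:
(1/ρ)|∂P/∂n| = fV + V²/R  →  V² + fR·V − fR·V_g = 0
With fR = 1.19×10⁻⁴ × 483×10³ m = 57.5 m/s:
V = [−fR + √((fR)² + 4 fR V_g)]/2 = [−57.5 + √(57.5² + 4×57.5×38)]/2 = 26.1 m/s
Subgeostrophic (V < V_g = 38 m/s), as expected around a low.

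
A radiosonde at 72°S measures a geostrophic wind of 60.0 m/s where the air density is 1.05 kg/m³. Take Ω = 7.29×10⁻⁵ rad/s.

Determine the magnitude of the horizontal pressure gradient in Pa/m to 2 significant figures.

Coriolis parameter at 72°S:
f = 2Ω sin φ = 2 × 7.29×10⁻⁵ × sin 72° = 1.39×10⁻⁴ s⁻¹
Geostrophic balance rearranged: |∂P/∂n| = f ρ V_g
|∂P/∂n| = 1.39×10⁻⁴ × 1.05 × 60.0 = 8.74×10⁻³ Pa/m

8.7×10⁻³ Pa/m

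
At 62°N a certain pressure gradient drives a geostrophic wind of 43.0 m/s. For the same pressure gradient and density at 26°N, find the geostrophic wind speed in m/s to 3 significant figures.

With the same pressure gradient and density, V_g ∝ 1/f ∝ 1/sin φ.
V₂ = V₁ · sin φ₁ / sin φ₂ = 43.0 × sin 62° / sin 26°
V₂ = 43.0 × 0.8829/0.4384 = 86.6 m/s

86.6 m/s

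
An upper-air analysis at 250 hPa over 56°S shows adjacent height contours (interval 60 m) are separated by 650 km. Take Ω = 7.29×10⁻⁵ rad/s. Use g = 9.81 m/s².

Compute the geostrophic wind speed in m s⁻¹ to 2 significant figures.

7.5 m s⁻¹

Coriolis parameter at 56°S:
f = 2Ω sin φ = 2 × 7.29×10⁻⁵ × sin 56° = 1.21×10⁻⁴ s⁻¹
Height gradient: |∂Z/∂n| = 60 m / 650000 m = 9.23×10⁻⁵
On a pressure surface, geostrophic balance gives V_g = (g/f)|∂Z/∂n|:
V_g = 9.81 × 9.23×10⁻⁵ / 1.21×10⁻⁴ = 7.49 m/s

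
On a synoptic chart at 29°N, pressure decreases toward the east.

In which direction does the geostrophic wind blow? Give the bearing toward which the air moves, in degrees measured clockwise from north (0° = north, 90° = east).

180°

The pressure-gradient force points toward the east (bearing 090°).
Geostrophic balance: in the Northern Hemisphere the Coriolis force deflects motion to the right, so the geostrophic wind blows 90° to the right of the pressure-gradient force (low pressure on the left).
Rotating 090° by 90° clockwise gives 180° — the wind blows toward the south.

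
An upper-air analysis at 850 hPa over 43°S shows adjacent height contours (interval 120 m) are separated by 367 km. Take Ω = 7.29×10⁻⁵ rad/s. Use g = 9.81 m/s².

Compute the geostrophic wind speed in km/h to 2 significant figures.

120 km/h

Coriolis parameter at 43°S:
f = 2Ω sin φ = 2 × 7.29×10⁻⁵ × sin 43° = 9.94×10⁻⁵ s⁻¹
Height gradient: |∂Z/∂n| = 120 m / 367000 m = 3.27×10⁻⁴
On a pressure surface, geostrophic balance gives V_g = (g/f)|∂Z/∂n|:
V_g = 9.81 × 3.27×10⁻⁴ / 9.94×10⁻⁵ = 32.3 m/s
Converting: 32.3 m/s × 3.6 = 120 km/h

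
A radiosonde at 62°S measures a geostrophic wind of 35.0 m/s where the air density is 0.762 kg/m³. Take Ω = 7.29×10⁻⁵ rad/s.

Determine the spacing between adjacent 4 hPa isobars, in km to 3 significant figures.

Coriolis parameter at 62°S:
f = 2Ω sin φ = 2 × 7.29×10⁻⁵ × sin 62° = 1.29×10⁻⁴ s⁻¹
Geostrophic balance rearranged: |∂P/∂n| = f ρ V_g
|∂P/∂n| = 1.29×10⁻⁴ × 0.762 × 35.0 = 3.43×10⁻³ Pa/m
Isobar spacing: Δn = ΔP/|∂P/∂n| = 400 Pa / 3.43×10⁻³ Pa/m = 116505 m ≈ 117 km

117 km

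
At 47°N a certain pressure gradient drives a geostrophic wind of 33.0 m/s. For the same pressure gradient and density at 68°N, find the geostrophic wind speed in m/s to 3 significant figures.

26.0 m/s

With the same pressure gradient and density, V_g ∝ 1/f ∝ 1/sin φ.
V₂ = V₁ · sin φ₁ / sin φ₂ = 33.0 × sin 47° / sin 68°
V₂ = 33.0 × 0.7314/0.9272 = 26.0 m/s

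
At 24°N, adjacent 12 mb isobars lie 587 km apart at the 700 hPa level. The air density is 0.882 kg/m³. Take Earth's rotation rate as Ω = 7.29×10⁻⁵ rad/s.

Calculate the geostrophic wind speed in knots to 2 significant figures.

76 knots

Coriolis parameter at 24°N:
f = 2Ω sin φ = 2 × 7.29×10⁻⁵ × sin 24° = 5.93×10⁻⁵ s⁻¹
Pressure gradient: |∂P/∂n| = 1200 Pa / 587000 m = 2.04×10⁻³ Pa/m
Geostrophic balance (pressure-gradient force = Coriolis force):
V_g = (1/(fρ)) |∂P/∂n| = 2.04×10⁻³ / (5.93×10⁻⁵ × 0.882) = 39.1 m/s
Converting: 39.1 m/s × 1.944 = 76 knots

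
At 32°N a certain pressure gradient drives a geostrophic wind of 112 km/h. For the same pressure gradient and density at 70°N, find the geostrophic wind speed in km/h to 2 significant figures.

With the same pressure gradient and density, V_g ∝ 1/f ∝ 1/sin φ.
V₂ = V₁ · sin φ₁ / sin φ₂ = 112 × sin 32° / sin 70°
V₂ = 112 × 0.5299/0.9397 = 63 km/h

63 km/h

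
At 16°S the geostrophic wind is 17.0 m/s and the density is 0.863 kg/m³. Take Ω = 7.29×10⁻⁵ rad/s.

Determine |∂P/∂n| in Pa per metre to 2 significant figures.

Coriolis parameter at 16°S:
f = 2Ω sin φ = 2 × 7.29×10⁻⁵ × sin 16° = 4.02×10⁻⁵ s⁻¹
Geostrophic balance rearranged: |∂P/∂n| = f ρ V_g
|∂P/∂n| = 4.02×10⁻⁵ × 0.863 × 17.0 = 5.90×10⁻⁴ Pa/m

5.9×10⁻⁴ Pa/m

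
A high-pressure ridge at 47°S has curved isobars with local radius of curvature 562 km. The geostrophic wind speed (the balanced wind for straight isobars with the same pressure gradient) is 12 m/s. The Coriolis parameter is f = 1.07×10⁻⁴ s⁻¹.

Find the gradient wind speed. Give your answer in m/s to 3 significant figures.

16.6 m/s

Around a high, pressure-gradient force acts outward with centrifugal, so Coriolis balances both:
fV = (1/ρ)|∂P/∂n| + V²/R  →  V² − fR·V + fR·V_g = 0
With fR = 1.07×10⁻⁴ × 562×10³ m = 60.1 m/s:
V = [fR − √((fR)² − 4 fR V_g)]/2 = [60.1 − √(60.1² − 4×60.1×12)]/2 = 16.6 m/s
Supergeostrophic (V > V_g = 12 m/s), as expected around a high.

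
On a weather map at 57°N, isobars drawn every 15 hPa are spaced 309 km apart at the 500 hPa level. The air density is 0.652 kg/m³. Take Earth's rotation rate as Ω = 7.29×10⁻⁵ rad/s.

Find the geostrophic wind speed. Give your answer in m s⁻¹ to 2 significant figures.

61 m s⁻¹

Coriolis parameter at 57°N:
f = 2Ω sin φ = 2 × 7.29×10⁻⁵ × sin 57° = 1.22×10⁻⁴ s⁻¹
Pressure gradient: |∂P/∂n| = 1500 Pa / 309000 m = 4.85×10⁻³ Pa/m
Geostrophic balance (pressure-gradient force = Coriolis force):
V_g = (1/(fρ)) |∂P/∂n| = 4.85×10⁻³ / (1.22×10⁻⁴ × 0.652) = 60.9 m/s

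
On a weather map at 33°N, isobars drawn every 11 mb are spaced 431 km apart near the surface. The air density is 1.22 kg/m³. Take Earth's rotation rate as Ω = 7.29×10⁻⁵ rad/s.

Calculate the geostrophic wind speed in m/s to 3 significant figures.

26.3 m/s

Coriolis parameter at 33°N:
f = 2Ω sin φ = 2 × 7.29×10⁻⁵ × sin 33° = 7.94×10⁻⁵ s⁻¹
Pressure gradient: |∂P/∂n| = 1100 Pa / 431000 m = 2.55×10⁻³ Pa/m
Geostrophic balance (pressure-gradient force = Coriolis force):
V_g = (1/(fρ)) |∂P/∂n| = 2.55×10⁻³ / (7.94×10⁻⁵ × 1.22) = 26.3 m/s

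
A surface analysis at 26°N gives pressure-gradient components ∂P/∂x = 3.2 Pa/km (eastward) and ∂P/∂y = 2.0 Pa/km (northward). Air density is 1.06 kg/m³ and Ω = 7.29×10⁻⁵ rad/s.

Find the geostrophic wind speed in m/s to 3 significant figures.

Coriolis parameter at 26°N:
f = 2Ω sin φ = 2 × 7.29×10⁻⁵ × sin 26° = 6.39×10⁻⁵ s⁻¹
Component geostrophic relations (x east, y north):
u_g = −(1/(fρ)) ∂P/∂y,  v_g = (1/(fρ)) ∂P/∂x
u_g = −(2.0×10⁻³)/(6.39×10⁻⁵ × 1.06) = −29.5 m/s;  v_g = (3.2×10⁻³)/(6.39×10⁻⁵ × 1.06) = 47.2 m/s
|V_g| = √(u_g² + v_g²) = 55.7 m/s

55.7 m/s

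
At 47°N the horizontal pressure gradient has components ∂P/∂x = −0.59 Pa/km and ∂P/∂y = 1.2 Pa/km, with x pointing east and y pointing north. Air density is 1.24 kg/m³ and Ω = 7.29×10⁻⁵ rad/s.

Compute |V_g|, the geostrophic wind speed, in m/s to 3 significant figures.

10.1 m/s

Coriolis parameter at 47°N:
f = 2Ω sin φ = 2 × 7.29×10⁻⁵ × sin 47° = 1.07×10⁻⁴ s⁻¹
Component geostrophic relations (x east, y north):
u_g = −(1/(fρ)) ∂P/∂y,  v_g = (1/(fρ)) ∂P/∂x
u_g = −(1.2×10⁻³)/(1.07×10⁻⁴ × 1.24) = −9.08 m/s;  v_g = (−0.59×10⁻³)/(1.07×10⁻⁴ × 1.24) = −4.46 m/s
|V_g| = √(u_g² + v_g²) = 10.1 m/s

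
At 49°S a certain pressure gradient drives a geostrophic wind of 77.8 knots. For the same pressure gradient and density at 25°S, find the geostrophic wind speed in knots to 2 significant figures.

With the same pressure gradient and density, V_g ∝ 1/f ∝ 1/sin φ.
V₂ = V₁ · sin φ₁ / sin φ₂ = 77.8 × sin 49° / sin 25°
V₂ = 77.8 × 0.7547/0.4226 = 140 knots

140 knots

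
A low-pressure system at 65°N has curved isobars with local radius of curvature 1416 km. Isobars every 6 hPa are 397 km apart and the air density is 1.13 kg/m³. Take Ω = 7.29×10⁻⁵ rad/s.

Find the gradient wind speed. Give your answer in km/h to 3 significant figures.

34.7 km/h

Coriolis parameter at 65°N:
f = 2Ω sin φ = 2 × 7.29×10⁻⁵ × sin 65° = 1.32×10⁻⁴ s⁻¹
Pressure gradient: |∂P/∂n| = 600 Pa / 397000 m = 1.51×10⁻³ Pa/m
Geostrophic speed: V_g = |∂P/∂n|/(fρ) = 1.51×10⁻³/(1.32×10⁻⁴ × 1.13) = 10.1 m/s
Around a low, centrifugal force acts outward with Coriolis, so pressure-gradient force balances both:
(1/ρ)|∂P/∂n| = fV + V²/R  →  V² + fR·V − fR·V_g = 0
With fR = 1.32×10⁻⁴ × 1416×10³ m = 187 m/s:
V = [−fR + √((fR)² + 4 fR V_g)]/2 = [−187 + √(187² + 4×187×10.1)]/2 = 9.63 m/s
Subgeostrophic (V < V_g = 10.1 m/s), as expected around a low.
Converting: 9.63 m/s × 3.6 = 34.7 km/h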